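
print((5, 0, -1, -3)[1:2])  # (0,)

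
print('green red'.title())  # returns Green Red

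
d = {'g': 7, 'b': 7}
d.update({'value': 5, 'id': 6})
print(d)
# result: {'g': 7, 'b': 7, 'value': 5, 'id': 6}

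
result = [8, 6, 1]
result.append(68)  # [8, 6, 1, 68]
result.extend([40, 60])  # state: [8, 6, 1, 68, 40, 60]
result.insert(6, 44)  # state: [8, 6, 1, 68, 40, 60, 44]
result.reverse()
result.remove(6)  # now [44, 60, 40, 68, 1, 8]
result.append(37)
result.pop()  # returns 37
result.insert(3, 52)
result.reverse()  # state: [8, 1, 68, 52, 40, 60, 44]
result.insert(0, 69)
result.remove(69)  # [8, 1, 68, 52, 40, 60, 44]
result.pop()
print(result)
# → [8, 1, 68, 52, 40, 60]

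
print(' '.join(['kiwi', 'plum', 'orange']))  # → kiwi plum orange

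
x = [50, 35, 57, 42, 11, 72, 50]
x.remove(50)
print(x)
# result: [35, 57, 42, 11, 72, 50]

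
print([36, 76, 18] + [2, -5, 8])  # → [36, 76, 18, 2, -5, 8]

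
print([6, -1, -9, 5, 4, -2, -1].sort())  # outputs None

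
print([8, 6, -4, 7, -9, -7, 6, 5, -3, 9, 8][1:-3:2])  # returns [6, 7, -7, 5]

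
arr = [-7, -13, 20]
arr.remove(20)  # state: [-7, -13]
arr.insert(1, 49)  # [-7, 49, -13]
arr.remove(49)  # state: [-7, -13]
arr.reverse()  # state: [-13, -7]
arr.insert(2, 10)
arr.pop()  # 10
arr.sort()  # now [-13, -7]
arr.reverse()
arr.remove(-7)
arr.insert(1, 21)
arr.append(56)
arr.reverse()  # [56, 21, -13]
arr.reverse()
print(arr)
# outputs [-13, 21, 56]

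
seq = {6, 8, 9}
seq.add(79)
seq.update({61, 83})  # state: {6, 8, 9, 61, 79, 83}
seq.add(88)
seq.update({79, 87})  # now {6, 8, 9, 61, 79, 83, 87, 88}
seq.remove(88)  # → {6, 8, 9, 61, 79, 83, 87}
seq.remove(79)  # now {6, 8, 9, 61, 83, 87}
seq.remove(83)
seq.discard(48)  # {6, 8, 9, 61, 87}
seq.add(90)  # {6, 8, 9, 61, 87, 90}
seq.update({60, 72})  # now {6, 8, 9, 60, 61, 72, 87, 90}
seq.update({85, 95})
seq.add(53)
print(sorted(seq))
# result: [6, 8, 9, 53, 60, 61, 72, 85, 87, 90, 95]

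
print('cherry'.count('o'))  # 0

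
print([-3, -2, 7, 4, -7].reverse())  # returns None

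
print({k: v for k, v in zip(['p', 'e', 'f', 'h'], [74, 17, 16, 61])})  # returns {'p': 74, 'e': 17, 'f': 16, 'h': 61}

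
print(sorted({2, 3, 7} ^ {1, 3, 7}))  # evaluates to [1, 2]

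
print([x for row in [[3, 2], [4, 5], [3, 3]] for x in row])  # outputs [3, 2, 4, 5, 3, 3]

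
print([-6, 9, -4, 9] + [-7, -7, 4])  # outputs [-6, 9, -4, 9, -7, -7, 4]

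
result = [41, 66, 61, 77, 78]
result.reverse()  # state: [78, 77, 61, 66, 41]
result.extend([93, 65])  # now [78, 77, 61, 66, 41, 93, 65]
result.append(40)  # [78, 77, 61, 66, 41, 93, 65, 40]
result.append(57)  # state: [78, 77, 61, 66, 41, 93, 65, 40, 57]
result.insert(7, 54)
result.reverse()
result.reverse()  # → [78, 77, 61, 66, 41, 93, 65, 54, 40, 57]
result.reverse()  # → [57, 40, 54, 65, 93, 41, 66, 61, 77, 78]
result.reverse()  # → [78, 77, 61, 66, 41, 93, 65, 54, 40, 57]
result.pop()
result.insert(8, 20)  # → [78, 77, 61, 66, 41, 93, 65, 54, 20, 40]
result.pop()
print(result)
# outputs [78, 77, 61, 66, 41, 93, 65, 54, 20]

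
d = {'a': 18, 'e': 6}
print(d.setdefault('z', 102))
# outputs 102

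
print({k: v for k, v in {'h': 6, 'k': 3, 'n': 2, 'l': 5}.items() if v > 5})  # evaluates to {'h': 6}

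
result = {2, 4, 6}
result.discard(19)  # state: {2, 4, 6}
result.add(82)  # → {2, 4, 6, 82}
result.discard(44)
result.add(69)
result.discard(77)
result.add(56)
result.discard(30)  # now {2, 4, 6, 56, 69, 82}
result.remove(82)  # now {2, 4, 6, 56, 69}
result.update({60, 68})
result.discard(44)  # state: {2, 4, 6, 56, 60, 68, 69}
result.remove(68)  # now {2, 4, 6, 56, 60, 69}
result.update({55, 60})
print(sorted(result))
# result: [2, 4, 6, 55, 56, 60, 69]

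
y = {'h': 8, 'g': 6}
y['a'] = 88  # {'h': 8, 'g': 6, 'a': 88}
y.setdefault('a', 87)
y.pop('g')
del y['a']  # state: {'h': 8}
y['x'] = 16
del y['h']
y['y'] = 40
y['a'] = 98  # {'x': 16, 'y': 40, 'a': 98}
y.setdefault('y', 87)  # 40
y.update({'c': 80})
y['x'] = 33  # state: {'x': 33, 'y': 40, 'a': 98, 'c': 80}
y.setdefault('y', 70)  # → 40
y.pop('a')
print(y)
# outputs {'x': 33, 'y': 40, 'c': 80}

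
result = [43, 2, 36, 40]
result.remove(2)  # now [43, 36, 40]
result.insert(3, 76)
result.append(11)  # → [43, 36, 40, 76, 11]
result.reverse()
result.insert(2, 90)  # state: [11, 76, 90, 40, 36, 43]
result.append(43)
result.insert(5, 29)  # [11, 76, 90, 40, 36, 29, 43, 43]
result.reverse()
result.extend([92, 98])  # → [43, 43, 29, 36, 40, 90, 76, 11, 92, 98]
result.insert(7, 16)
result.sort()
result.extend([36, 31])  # [11, 16, 29, 36, 40, 43, 43, 76, 90, 92, 98, 36, 31]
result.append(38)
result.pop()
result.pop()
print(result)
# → [11, 16, 29, 36, 40, 43, 43, 76, 90, 92, 98, 36]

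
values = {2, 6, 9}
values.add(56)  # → {2, 6, 9, 56}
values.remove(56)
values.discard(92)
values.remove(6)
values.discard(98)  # {2, 9}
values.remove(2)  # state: {9}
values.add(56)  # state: {9, 56}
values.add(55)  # {9, 55, 56}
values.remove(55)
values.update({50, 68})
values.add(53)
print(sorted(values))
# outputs [9, 50, 53, 56, 68]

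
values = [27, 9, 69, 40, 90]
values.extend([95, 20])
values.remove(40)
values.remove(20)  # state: [27, 9, 69, 90, 95]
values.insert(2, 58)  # [27, 9, 58, 69, 90, 95]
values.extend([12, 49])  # [27, 9, 58, 69, 90, 95, 12, 49]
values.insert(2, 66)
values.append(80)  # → [27, 9, 66, 58, 69, 90, 95, 12, 49, 80]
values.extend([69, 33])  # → [27, 9, 66, 58, 69, 90, 95, 12, 49, 80, 69, 33]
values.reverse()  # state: [33, 69, 80, 49, 12, 95, 90, 69, 58, 66, 9, 27]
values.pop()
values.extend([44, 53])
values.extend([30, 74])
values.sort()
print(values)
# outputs [9, 12, 30, 33, 44, 49, 53, 58, 66, 69, 69, 74, 80, 90, 95]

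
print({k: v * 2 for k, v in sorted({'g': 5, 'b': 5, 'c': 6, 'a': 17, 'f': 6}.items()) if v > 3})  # {'a': 34, 'b': 10, 'c': 12, 'f': 12, 'g': 10}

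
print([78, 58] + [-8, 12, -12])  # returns [78, 58, -8, 12, -12]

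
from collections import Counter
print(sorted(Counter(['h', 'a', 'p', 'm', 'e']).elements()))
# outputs ['a', 'e', 'h', 'm', 'p']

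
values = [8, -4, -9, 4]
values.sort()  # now [-9, -4, 4, 8]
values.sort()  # [-9, -4, 4, 8]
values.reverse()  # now [8, 4, -4, -9]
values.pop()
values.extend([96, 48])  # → [8, 4, -4, 96, 48]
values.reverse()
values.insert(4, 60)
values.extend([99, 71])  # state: [48, 96, -4, 4, 60, 8, 99, 71]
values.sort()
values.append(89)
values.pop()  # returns 89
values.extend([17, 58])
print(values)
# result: [-4, 4, 8, 48, 60, 71, 96, 99, 17, 58]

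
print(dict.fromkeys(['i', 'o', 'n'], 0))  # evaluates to {'i': 0, 'o': 0, 'n': 0}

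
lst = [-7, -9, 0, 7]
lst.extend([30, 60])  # [-7, -9, 0, 7, 30, 60]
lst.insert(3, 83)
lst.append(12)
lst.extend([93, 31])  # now [-7, -9, 0, 83, 7, 30, 60, 12, 93, 31]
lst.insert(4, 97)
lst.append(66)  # [-7, -9, 0, 83, 97, 7, 30, 60, 12, 93, 31, 66]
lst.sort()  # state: [-9, -7, 0, 7, 12, 30, 31, 60, 66, 83, 93, 97]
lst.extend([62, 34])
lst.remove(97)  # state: [-9, -7, 0, 7, 12, 30, 31, 60, 66, 83, 93, 62, 34]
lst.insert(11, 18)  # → [-9, -7, 0, 7, 12, 30, 31, 60, 66, 83, 93, 18, 62, 34]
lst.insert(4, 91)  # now [-9, -7, 0, 7, 91, 12, 30, 31, 60, 66, 83, 93, 18, 62, 34]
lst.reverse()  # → [34, 62, 18, 93, 83, 66, 60, 31, 30, 12, 91, 7, 0, -7, -9]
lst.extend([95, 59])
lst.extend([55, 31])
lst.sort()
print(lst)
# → [-9, -7, 0, 7, 12, 18, 30, 31, 31, 34, 55, 59, 60, 62, 66, 83, 91, 93, 95]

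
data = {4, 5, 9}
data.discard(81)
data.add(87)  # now {4, 5, 9, 87}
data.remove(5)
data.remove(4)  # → {9, 87}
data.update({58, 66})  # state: {9, 58, 66, 87}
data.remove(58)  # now {9, 66, 87}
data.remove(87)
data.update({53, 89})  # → {9, 53, 66, 89}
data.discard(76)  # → {9, 53, 66, 89}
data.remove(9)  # {53, 66, 89}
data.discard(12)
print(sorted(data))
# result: [53, 66, 89]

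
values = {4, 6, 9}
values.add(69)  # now {4, 6, 9, 69}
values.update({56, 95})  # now {4, 6, 9, 56, 69, 95}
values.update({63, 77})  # {4, 6, 9, 56, 63, 69, 77, 95}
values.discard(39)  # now {4, 6, 9, 56, 63, 69, 77, 95}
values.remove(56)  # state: {4, 6, 9, 63, 69, 77, 95}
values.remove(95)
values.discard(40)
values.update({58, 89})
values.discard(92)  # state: {4, 6, 9, 58, 63, 69, 77, 89}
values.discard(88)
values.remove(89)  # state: {4, 6, 9, 58, 63, 69, 77}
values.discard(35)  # {4, 6, 9, 58, 63, 69, 77}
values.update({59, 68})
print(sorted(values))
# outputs [4, 6, 9, 58, 59, 63, 68, 69, 77]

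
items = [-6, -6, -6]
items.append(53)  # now [-6, -6, -6, 53]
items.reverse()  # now [53, -6, -6, -6]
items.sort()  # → [-6, -6, -6, 53]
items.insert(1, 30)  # [-6, 30, -6, -6, 53]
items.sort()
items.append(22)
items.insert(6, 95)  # [-6, -6, -6, 30, 53, 22, 95]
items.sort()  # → [-6, -6, -6, 22, 30, 53, 95]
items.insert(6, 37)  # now [-6, -6, -6, 22, 30, 53, 37, 95]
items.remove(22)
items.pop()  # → 95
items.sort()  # [-6, -6, -6, 30, 37, 53]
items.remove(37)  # [-6, -6, -6, 30, 53]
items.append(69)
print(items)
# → [-6, -6, -6, 30, 53, 69]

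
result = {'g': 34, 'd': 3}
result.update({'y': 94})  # {'g': 34, 'd': 3, 'y': 94}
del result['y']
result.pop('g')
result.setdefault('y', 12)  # 12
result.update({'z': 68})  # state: {'d': 3, 'y': 12, 'z': 68}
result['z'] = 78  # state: {'d': 3, 'y': 12, 'z': 78}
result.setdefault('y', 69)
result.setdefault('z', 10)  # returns 78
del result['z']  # {'d': 3, 'y': 12}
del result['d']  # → {'y': 12}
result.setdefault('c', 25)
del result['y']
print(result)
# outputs {'c': 25}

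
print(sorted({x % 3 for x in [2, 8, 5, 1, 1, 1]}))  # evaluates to [1, 2]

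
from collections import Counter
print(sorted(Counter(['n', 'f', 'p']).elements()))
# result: ['f', 'n', 'p']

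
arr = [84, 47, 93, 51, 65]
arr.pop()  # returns 65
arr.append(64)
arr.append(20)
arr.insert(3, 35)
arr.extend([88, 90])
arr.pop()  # 90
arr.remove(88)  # [84, 47, 93, 35, 51, 64, 20]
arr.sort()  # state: [20, 35, 47, 51, 64, 84, 93]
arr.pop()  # 93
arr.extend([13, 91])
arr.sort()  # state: [13, 20, 35, 47, 51, 64, 84, 91]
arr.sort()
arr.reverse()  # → [91, 84, 64, 51, 47, 35, 20, 13]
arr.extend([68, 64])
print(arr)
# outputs [91, 84, 64, 51, 47, 35, 20, 13, 68, 64]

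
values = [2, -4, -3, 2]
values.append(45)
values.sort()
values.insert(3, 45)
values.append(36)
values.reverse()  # [36, 45, 2, 45, 2, -3, -4]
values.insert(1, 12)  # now [36, 12, 45, 2, 45, 2, -3, -4]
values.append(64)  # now [36, 12, 45, 2, 45, 2, -3, -4, 64]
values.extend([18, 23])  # [36, 12, 45, 2, 45, 2, -3, -4, 64, 18, 23]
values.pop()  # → 23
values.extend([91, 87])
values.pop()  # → 87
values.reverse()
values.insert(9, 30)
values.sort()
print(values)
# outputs [-4, -3, 2, 2, 12, 18, 30, 36, 45, 45, 64, 91]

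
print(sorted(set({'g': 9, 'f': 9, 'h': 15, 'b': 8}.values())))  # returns [8, 9, 15]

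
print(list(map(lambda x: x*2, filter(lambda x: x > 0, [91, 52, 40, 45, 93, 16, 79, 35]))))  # [182, 104, 80, 90, 186, 32, 158, 70]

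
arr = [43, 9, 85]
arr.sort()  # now [9, 43, 85]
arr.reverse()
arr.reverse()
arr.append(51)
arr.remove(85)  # [9, 43, 51]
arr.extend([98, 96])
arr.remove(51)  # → [9, 43, 98, 96]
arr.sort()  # [9, 43, 96, 98]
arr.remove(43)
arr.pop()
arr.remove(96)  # [9]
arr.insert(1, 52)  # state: [9, 52]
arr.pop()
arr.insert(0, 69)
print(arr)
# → [69, 9]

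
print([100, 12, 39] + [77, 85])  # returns [100, 12, 39, 77, 85]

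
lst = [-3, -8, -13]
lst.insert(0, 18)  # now [18, -3, -8, -13]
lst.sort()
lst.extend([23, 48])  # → [-13, -8, -3, 18, 23, 48]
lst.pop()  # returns 48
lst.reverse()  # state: [23, 18, -3, -8, -13]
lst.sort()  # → [-13, -8, -3, 18, 23]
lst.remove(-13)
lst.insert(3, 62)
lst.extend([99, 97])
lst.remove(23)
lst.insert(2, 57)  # [-8, -3, 57, 18, 62, 99, 97]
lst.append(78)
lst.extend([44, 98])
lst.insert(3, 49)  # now [-8, -3, 57, 49, 18, 62, 99, 97, 78, 44, 98]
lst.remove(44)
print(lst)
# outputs [-8, -3, 57, 49, 18, 62, 99, 97, 78, 98]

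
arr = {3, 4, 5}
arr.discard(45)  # {3, 4, 5}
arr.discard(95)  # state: {3, 4, 5}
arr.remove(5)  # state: {3, 4}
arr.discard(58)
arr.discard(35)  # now {3, 4}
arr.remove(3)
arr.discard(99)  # {4}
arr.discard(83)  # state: {4}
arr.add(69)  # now {4, 69}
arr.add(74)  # {4, 69, 74}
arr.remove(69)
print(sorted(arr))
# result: [4, 74]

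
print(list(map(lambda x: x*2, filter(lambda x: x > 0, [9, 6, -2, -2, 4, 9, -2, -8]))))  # [18, 12, 8, 18]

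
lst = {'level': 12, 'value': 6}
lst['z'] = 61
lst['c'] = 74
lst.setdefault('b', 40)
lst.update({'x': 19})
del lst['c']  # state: {'level': 12, 'value': 6, 'z': 61, 'b': 40, 'x': 19}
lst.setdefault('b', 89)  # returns 40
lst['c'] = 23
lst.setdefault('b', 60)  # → 40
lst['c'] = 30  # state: {'level': 12, 'value': 6, 'z': 61, 'b': 40, 'x': 19, 'c': 30}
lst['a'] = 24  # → {'level': 12, 'value': 6, 'z': 61, 'b': 40, 'x': 19, 'c': 30, 'a': 24}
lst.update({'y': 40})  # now {'level': 12, 'value': 6, 'z': 61, 'b': 40, 'x': 19, 'c': 30, 'a': 24, 'y': 40}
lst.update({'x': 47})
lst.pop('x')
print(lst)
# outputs {'level': 12, 'value': 6, 'z': 61, 'b': 40, 'c': 30, 'a': 24, 'y': 40}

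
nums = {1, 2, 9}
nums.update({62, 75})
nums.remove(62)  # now {1, 2, 9, 75}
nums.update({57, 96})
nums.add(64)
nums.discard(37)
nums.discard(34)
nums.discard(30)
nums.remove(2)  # {1, 9, 57, 64, 75, 96}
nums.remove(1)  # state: {9, 57, 64, 75, 96}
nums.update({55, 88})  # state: {9, 55, 57, 64, 75, 88, 96}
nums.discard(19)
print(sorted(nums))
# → [9, 55, 57, 64, 75, 88, 96]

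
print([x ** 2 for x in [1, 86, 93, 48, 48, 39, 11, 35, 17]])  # [1, 7396, 8649, 2304, 2304, 1521, 121, 1225, 289]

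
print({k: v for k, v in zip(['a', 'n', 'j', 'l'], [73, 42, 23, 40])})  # {'a': 73, 'n': 42, 'j': 23, 'l': 40}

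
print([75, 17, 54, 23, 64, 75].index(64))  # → 4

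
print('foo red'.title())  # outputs Foo Red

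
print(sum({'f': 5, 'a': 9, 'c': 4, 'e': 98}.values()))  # 116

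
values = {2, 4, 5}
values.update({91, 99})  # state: {2, 4, 5, 91, 99}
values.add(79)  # {2, 4, 5, 79, 91, 99}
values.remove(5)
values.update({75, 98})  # {2, 4, 75, 79, 91, 98, 99}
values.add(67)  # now {2, 4, 67, 75, 79, 91, 98, 99}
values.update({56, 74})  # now {2, 4, 56, 67, 74, 75, 79, 91, 98, 99}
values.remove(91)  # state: {2, 4, 56, 67, 74, 75, 79, 98, 99}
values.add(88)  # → {2, 4, 56, 67, 74, 75, 79, 88, 98, 99}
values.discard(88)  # {2, 4, 56, 67, 74, 75, 79, 98, 99}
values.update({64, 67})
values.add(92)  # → {2, 4, 56, 64, 67, 74, 75, 79, 92, 98, 99}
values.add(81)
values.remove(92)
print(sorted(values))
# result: [2, 4, 56, 64, 67, 74, 75, 79, 81, 98, 99]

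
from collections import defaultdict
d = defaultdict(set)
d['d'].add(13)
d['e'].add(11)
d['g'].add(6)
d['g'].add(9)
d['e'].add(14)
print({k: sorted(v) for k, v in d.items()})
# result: {'d': [13], 'e': [11, 14], 'g': [6, 9]}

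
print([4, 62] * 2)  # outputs [4, 62, 4, 62]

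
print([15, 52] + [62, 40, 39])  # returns [15, 52, 62, 40, 39]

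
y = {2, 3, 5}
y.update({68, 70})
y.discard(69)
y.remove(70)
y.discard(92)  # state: {2, 3, 5, 68}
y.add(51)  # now {2, 3, 5, 51, 68}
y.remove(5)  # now {2, 3, 51, 68}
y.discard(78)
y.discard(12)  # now {2, 3, 51, 68}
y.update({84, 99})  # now {2, 3, 51, 68, 84, 99}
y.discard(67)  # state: {2, 3, 51, 68, 84, 99}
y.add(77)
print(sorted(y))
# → [2, 3, 51, 68, 77, 84, 99]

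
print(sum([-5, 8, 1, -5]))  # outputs -1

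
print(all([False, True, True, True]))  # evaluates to False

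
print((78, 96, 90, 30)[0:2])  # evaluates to (78, 96)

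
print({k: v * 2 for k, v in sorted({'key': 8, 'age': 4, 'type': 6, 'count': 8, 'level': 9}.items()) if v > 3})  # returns {'age': 8, 'count': 16, 'key': 16, 'level': 18, 'type': 12}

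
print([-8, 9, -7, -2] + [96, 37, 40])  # [-8, 9, -7, -2, 96, 37, 40]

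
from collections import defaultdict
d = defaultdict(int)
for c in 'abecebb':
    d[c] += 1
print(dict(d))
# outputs {'a': 1, 'b': 3, 'e': 2, 'c': 1}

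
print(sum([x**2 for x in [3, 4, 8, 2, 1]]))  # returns 94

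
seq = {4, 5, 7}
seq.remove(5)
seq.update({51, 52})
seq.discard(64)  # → {4, 7, 51, 52}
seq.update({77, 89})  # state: {4, 7, 51, 52, 77, 89}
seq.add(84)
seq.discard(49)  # {4, 7, 51, 52, 77, 84, 89}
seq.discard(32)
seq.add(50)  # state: {4, 7, 50, 51, 52, 77, 84, 89}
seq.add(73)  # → {4, 7, 50, 51, 52, 73, 77, 84, 89}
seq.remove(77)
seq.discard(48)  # {4, 7, 50, 51, 52, 73, 84, 89}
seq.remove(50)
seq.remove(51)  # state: {4, 7, 52, 73, 84, 89}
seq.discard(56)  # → {4, 7, 52, 73, 84, 89}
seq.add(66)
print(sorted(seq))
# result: [4, 7, 52, 66, 73, 84, 89]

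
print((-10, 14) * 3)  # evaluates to (-10, 14, -10, 14, -10, 14)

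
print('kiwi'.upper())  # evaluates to KIWI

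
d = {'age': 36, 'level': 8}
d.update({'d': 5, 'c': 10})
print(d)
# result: {'age': 36, 'level': 8, 'd': 5, 'c': 10}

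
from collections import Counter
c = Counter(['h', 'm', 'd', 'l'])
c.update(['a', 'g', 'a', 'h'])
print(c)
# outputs Counter({'h': 2, 'a': 2, 'm': 1, 'd': 1, 'l': 1, 'g': 1})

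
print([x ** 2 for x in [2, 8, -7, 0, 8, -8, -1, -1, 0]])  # [4, 64, 49, 0, 64, 64, 1, 1, 0]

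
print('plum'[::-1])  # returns mulp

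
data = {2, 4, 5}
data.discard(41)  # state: {2, 4, 5}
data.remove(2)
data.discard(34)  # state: {4, 5}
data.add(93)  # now {4, 5, 93}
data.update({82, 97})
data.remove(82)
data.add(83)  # {4, 5, 83, 93, 97}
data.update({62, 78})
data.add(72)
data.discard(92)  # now {4, 5, 62, 72, 78, 83, 93, 97}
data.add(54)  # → {4, 5, 54, 62, 72, 78, 83, 93, 97}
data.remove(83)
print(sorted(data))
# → [4, 5, 54, 62, 72, 78, 93, 97]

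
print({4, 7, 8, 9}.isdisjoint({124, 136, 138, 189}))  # True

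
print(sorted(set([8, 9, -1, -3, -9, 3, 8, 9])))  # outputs [-9, -3, -1, 3, 8, 9]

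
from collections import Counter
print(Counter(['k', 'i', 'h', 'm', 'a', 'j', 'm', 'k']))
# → Counter({'k': 2, 'm': 2, 'i': 1, 'h': 1, 'a': 1, 'j': 1})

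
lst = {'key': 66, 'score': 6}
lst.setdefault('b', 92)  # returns 92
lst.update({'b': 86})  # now {'key': 66, 'score': 6, 'b': 86}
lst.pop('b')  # 86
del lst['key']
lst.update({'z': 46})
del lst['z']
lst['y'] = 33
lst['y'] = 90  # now {'score': 6, 'y': 90}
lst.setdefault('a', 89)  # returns 89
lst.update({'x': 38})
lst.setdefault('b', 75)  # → 75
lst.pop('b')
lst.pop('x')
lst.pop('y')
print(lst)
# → {'score': 6, 'a': 89}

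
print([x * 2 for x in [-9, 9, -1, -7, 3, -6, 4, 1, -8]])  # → [-18, 18, -2, -14, 6, -12, 8, 2, -16]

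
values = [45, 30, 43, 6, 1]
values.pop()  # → 1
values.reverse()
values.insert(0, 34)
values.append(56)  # [34, 6, 43, 30, 45, 56]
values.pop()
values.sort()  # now [6, 30, 34, 43, 45]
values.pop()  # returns 45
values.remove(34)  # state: [6, 30, 43]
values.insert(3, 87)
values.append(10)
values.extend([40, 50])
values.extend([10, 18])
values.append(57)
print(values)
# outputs [6, 30, 43, 87, 10, 40, 50, 10, 18, 57]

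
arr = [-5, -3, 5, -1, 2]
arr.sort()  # [-5, -3, -1, 2, 5]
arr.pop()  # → 5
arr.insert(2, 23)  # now [-5, -3, 23, -1, 2]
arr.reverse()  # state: [2, -1, 23, -3, -5]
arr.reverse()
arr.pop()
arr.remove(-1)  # [-5, -3, 23]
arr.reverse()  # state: [23, -3, -5]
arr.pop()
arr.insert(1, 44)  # [23, 44, -3]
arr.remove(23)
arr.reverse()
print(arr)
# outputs [-3, 44]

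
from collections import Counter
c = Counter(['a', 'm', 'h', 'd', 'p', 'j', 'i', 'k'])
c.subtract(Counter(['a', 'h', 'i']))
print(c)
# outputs Counter({'m': 1, 'd': 1, 'p': 1, 'j': 1, 'k': 1, 'a': 0, 'h': 0, 'i': 0})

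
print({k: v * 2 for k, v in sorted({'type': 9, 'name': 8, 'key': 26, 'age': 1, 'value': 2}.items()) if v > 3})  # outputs {'key': 52, 'name': 16, 'type': 18}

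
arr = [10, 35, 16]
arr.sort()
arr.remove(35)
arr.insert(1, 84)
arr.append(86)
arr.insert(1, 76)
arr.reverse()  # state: [86, 16, 84, 76, 10]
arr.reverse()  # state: [10, 76, 84, 16, 86]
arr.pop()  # 86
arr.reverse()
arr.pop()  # 10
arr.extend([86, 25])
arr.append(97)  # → [16, 84, 76, 86, 25, 97]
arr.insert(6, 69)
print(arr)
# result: [16, 84, 76, 86, 25, 97, 69]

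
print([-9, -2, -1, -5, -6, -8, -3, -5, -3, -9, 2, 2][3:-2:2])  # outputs [-5, -8, -5, -9]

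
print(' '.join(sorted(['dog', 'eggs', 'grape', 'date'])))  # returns date dog eggs grape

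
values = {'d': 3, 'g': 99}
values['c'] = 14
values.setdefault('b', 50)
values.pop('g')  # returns 99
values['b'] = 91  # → {'d': 3, 'c': 14, 'b': 91}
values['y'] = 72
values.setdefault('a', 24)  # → 24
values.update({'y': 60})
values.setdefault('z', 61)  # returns 61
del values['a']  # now {'d': 3, 'c': 14, 'b': 91, 'y': 60, 'z': 61}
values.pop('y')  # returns 60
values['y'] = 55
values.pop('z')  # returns 61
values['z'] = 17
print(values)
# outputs {'d': 3, 'c': 14, 'b': 91, 'y': 55, 'z': 17}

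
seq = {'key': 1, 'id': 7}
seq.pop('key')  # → 1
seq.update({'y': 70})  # {'id': 7, 'y': 70}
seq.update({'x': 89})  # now {'id': 7, 'y': 70, 'x': 89}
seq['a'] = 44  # {'id': 7, 'y': 70, 'x': 89, 'a': 44}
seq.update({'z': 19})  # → {'id': 7, 'y': 70, 'x': 89, 'a': 44, 'z': 19}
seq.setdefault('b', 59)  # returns 59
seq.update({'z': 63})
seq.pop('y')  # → 70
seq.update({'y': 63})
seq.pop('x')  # 89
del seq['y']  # {'id': 7, 'a': 44, 'z': 63, 'b': 59}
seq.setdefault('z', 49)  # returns 63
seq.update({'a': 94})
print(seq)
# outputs {'id': 7, 'a': 94, 'z': 63, 'b': 59}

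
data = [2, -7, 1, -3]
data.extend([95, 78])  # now [2, -7, 1, -3, 95, 78]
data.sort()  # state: [-7, -3, 1, 2, 78, 95]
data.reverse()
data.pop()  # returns -7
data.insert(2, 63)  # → [95, 78, 63, 2, 1, -3]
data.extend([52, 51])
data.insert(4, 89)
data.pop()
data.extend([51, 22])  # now [95, 78, 63, 2, 89, 1, -3, 52, 51, 22]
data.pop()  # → 22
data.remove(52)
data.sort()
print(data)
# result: [-3, 1, 2, 51, 63, 78, 89, 95]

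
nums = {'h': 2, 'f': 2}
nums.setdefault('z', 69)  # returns 69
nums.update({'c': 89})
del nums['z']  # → {'h': 2, 'f': 2, 'c': 89}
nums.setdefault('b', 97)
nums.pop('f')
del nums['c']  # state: {'h': 2, 'b': 97}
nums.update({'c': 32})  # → {'h': 2, 'b': 97, 'c': 32}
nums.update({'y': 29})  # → {'h': 2, 'b': 97, 'c': 32, 'y': 29}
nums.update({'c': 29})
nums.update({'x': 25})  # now {'h': 2, 'b': 97, 'c': 29, 'y': 29, 'x': 25}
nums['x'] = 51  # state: {'h': 2, 'b': 97, 'c': 29, 'y': 29, 'x': 51}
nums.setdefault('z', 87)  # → 87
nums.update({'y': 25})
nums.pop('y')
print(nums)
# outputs {'h': 2, 'b': 97, 'c': 29, 'x': 51, 'z': 87}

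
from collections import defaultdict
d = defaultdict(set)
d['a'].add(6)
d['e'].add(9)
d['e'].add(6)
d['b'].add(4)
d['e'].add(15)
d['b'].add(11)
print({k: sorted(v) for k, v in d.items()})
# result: {'a': [6], 'e': [6, 9, 15], 'b': [4, 11]}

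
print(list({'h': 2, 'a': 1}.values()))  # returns [2, 1]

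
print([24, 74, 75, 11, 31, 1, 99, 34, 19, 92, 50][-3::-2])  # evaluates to [19, 99, 31, 75, 24]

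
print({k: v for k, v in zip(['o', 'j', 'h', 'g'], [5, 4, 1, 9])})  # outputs {'o': 5, 'j': 4, 'h': 1, 'g': 9}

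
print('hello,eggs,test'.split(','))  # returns ['hello', 'eggs', 'test']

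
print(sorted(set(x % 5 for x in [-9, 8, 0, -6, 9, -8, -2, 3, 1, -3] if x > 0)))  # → [1, 3, 4]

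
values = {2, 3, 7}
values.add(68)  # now {2, 3, 7, 68}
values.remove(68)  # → {2, 3, 7}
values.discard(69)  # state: {2, 3, 7}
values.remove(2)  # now {3, 7}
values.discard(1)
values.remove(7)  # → {3}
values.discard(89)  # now {3}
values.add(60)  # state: {3, 60}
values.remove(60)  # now {3}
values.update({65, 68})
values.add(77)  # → {3, 65, 68, 77}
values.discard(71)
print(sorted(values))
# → [3, 65, 68, 77]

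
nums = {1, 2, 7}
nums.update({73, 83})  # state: {1, 2, 7, 73, 83}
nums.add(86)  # {1, 2, 7, 73, 83, 86}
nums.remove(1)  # {2, 7, 73, 83, 86}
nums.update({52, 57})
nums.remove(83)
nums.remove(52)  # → {2, 7, 57, 73, 86}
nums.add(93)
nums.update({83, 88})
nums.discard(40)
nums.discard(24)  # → {2, 7, 57, 73, 83, 86, 88, 93}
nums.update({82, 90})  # {2, 7, 57, 73, 82, 83, 86, 88, 90, 93}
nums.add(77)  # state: {2, 7, 57, 73, 77, 82, 83, 86, 88, 90, 93}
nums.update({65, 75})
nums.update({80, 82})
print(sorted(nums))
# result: [2, 7, 57, 65, 73, 75, 77, 80, 82, 83, 86, 88, 90, 93]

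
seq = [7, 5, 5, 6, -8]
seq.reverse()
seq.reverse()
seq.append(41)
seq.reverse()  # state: [41, -8, 6, 5, 5, 7]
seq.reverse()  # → [7, 5, 5, 6, -8, 41]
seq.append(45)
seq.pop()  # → 45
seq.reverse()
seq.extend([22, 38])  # [41, -8, 6, 5, 5, 7, 22, 38]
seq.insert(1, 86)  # [41, 86, -8, 6, 5, 5, 7, 22, 38]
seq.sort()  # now [-8, 5, 5, 6, 7, 22, 38, 41, 86]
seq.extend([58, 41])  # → [-8, 5, 5, 6, 7, 22, 38, 41, 86, 58, 41]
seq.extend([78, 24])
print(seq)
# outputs [-8, 5, 5, 6, 7, 22, 38, 41, 86, 58, 41, 78, 24]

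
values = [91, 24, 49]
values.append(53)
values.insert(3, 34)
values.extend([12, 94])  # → [91, 24, 49, 34, 53, 12, 94]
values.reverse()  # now [94, 12, 53, 34, 49, 24, 91]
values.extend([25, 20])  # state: [94, 12, 53, 34, 49, 24, 91, 25, 20]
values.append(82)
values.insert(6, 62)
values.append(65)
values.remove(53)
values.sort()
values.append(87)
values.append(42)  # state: [12, 20, 24, 25, 34, 49, 62, 65, 82, 91, 94, 87, 42]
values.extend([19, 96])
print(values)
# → [12, 20, 24, 25, 34, 49, 62, 65, 82, 91, 94, 87, 42, 19, 96]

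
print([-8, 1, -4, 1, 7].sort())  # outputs None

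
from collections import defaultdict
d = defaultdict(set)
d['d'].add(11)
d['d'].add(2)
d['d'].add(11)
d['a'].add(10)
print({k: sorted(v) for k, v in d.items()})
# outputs {'d': [2, 11], 'a': [10]}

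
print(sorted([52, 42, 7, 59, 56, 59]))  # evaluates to [7, 42, 52, 56, 59, 59]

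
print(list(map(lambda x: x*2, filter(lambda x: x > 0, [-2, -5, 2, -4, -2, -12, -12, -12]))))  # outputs [4]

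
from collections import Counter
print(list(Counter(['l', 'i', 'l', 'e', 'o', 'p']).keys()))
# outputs ['l', 'i', 'e', 'o', 'p']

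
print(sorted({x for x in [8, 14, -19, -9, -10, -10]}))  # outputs [-19, -10, -9, 8, 14]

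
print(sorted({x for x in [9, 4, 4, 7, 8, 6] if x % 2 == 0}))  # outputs [4, 6, 8]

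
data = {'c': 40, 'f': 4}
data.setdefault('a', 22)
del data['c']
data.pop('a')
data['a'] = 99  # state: {'f': 4, 'a': 99}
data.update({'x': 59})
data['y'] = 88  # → {'f': 4, 'a': 99, 'x': 59, 'y': 88}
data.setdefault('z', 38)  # 38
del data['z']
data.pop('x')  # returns 59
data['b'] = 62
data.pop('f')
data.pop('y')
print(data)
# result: {'a': 99, 'b': 62}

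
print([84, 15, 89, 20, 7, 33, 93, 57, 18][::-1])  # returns [18, 57, 93, 33, 7, 20, 89, 15, 84]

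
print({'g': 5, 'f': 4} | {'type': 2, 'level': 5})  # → {'g': 5, 'f': 4, 'type': 2, 'level': 5}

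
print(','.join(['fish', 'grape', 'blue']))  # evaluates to fish,grape,blue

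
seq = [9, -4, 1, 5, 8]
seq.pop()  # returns 8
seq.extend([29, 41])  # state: [9, -4, 1, 5, 29, 41]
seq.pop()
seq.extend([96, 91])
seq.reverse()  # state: [91, 96, 29, 5, 1, -4, 9]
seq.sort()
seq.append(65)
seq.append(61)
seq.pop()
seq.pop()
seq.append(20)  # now [-4, 1, 5, 9, 29, 91, 96, 20]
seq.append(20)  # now [-4, 1, 5, 9, 29, 91, 96, 20, 20]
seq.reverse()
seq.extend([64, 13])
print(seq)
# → [20, 20, 96, 91, 29, 9, 5, 1, -4, 64, 13]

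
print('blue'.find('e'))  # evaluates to 3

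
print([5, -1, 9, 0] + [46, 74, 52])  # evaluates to [5, -1, 9, 0, 46, 74, 52]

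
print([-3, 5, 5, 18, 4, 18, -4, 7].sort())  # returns None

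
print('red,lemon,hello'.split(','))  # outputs ['red', 'lemon', 'hello']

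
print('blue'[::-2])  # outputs el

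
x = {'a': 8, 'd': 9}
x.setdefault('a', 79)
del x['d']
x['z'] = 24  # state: {'a': 8, 'z': 24}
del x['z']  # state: {'a': 8}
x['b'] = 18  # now {'a': 8, 'b': 18}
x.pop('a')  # 8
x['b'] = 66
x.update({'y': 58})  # {'b': 66, 'y': 58}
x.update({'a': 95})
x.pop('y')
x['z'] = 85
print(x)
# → {'b': 66, 'a': 95, 'z': 85}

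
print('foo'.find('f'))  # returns 0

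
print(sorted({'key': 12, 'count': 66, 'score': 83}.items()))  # [('count', 66), ('key', 12), ('score', 83)]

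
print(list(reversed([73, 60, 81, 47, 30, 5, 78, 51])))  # [51, 78, 5, 30, 47, 81, 60, 73]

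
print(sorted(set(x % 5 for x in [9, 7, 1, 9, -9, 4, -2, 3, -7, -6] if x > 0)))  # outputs [1, 2, 3, 4]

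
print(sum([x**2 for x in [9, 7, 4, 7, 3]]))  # 204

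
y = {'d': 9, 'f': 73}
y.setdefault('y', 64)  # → 64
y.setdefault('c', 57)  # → 57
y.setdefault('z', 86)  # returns 86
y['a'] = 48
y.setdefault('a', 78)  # 48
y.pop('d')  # 9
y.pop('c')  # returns 57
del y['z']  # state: {'f': 73, 'y': 64, 'a': 48}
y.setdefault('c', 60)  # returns 60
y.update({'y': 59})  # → {'f': 73, 'y': 59, 'a': 48, 'c': 60}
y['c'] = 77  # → {'f': 73, 'y': 59, 'a': 48, 'c': 77}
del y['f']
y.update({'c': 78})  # {'y': 59, 'a': 48, 'c': 78}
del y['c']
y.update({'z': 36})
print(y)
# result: {'y': 59, 'a': 48, 'z': 36}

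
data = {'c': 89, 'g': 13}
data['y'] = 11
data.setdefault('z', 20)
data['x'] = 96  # {'c': 89, 'g': 13, 'y': 11, 'z': 20, 'x': 96}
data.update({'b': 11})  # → {'c': 89, 'g': 13, 'y': 11, 'z': 20, 'x': 96, 'b': 11}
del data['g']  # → {'c': 89, 'y': 11, 'z': 20, 'x': 96, 'b': 11}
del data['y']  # {'c': 89, 'z': 20, 'x': 96, 'b': 11}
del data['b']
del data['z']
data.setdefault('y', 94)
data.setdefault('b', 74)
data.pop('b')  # 74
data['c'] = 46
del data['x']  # {'c': 46, 'y': 94}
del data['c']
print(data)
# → {'y': 94}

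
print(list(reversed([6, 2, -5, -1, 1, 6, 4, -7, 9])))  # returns [9, -7, 4, 6, 1, -1, -5, 2, 6]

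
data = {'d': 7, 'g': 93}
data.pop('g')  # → 93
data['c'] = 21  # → {'d': 7, 'c': 21}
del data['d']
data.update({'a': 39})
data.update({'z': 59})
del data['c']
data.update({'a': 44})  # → {'a': 44, 'z': 59}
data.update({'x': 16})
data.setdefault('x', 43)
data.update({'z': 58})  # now {'a': 44, 'z': 58, 'x': 16}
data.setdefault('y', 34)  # 34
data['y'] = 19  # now {'a': 44, 'z': 58, 'x': 16, 'y': 19}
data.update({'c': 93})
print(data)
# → {'a': 44, 'z': 58, 'x': 16, 'y': 19, 'c': 93}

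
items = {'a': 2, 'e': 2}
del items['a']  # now {'e': 2}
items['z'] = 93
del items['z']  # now {'e': 2}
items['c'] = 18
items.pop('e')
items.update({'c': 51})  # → {'c': 51}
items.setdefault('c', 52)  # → 51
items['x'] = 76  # {'c': 51, 'x': 76}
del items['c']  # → {'x': 76}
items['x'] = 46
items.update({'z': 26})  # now {'x': 46, 'z': 26}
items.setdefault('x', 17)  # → 46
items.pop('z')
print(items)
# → {'x': 46}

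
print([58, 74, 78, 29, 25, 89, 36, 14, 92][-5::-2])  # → [25, 78, 58]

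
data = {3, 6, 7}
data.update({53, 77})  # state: {3, 6, 7, 53, 77}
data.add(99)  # {3, 6, 7, 53, 77, 99}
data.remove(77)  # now {3, 6, 7, 53, 99}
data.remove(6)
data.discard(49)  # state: {3, 7, 53, 99}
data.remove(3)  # {7, 53, 99}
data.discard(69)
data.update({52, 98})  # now {7, 52, 53, 98, 99}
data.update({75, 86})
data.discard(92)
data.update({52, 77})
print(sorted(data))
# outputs [7, 52, 53, 75, 77, 86, 98, 99]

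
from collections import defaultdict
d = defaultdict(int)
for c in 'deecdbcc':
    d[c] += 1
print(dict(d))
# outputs {'d': 2, 'e': 2, 'c': 3, 'b': 1}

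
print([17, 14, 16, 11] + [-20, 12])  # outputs [17, 14, 16, 11, -20, 12]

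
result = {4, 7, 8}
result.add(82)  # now {4, 7, 8, 82}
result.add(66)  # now {4, 7, 8, 66, 82}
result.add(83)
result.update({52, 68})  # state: {4, 7, 8, 52, 66, 68, 82, 83}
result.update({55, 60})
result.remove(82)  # {4, 7, 8, 52, 55, 60, 66, 68, 83}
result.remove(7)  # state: {4, 8, 52, 55, 60, 66, 68, 83}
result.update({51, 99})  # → {4, 8, 51, 52, 55, 60, 66, 68, 83, 99}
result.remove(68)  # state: {4, 8, 51, 52, 55, 60, 66, 83, 99}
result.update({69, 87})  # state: {4, 8, 51, 52, 55, 60, 66, 69, 83, 87, 99}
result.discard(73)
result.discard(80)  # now {4, 8, 51, 52, 55, 60, 66, 69, 83, 87, 99}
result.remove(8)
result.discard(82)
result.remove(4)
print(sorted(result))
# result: [51, 52, 55, 60, 66, 69, 83, 87, 99]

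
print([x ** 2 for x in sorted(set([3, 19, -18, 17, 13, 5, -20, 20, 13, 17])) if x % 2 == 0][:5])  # [400, 324, 400]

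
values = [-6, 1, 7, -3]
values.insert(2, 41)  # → [-6, 1, 41, 7, -3]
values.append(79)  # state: [-6, 1, 41, 7, -3, 79]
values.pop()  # 79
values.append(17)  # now [-6, 1, 41, 7, -3, 17]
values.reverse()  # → [17, -3, 7, 41, 1, -6]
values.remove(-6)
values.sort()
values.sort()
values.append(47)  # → [-3, 1, 7, 17, 41, 47]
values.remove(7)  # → [-3, 1, 17, 41, 47]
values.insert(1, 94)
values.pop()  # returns 47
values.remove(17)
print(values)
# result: [-3, 94, 1, 41]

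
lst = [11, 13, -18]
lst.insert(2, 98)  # [11, 13, 98, -18]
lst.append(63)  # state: [11, 13, 98, -18, 63]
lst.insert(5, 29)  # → [11, 13, 98, -18, 63, 29]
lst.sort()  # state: [-18, 11, 13, 29, 63, 98]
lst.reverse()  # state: [98, 63, 29, 13, 11, -18]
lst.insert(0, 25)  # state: [25, 98, 63, 29, 13, 11, -18]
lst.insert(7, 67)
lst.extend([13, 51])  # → [25, 98, 63, 29, 13, 11, -18, 67, 13, 51]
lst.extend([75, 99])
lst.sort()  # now [-18, 11, 13, 13, 25, 29, 51, 63, 67, 75, 98, 99]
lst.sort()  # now [-18, 11, 13, 13, 25, 29, 51, 63, 67, 75, 98, 99]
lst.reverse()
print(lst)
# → [99, 98, 75, 67, 63, 51, 29, 25, 13, 13, 11, -18]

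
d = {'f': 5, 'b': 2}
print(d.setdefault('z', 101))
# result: 101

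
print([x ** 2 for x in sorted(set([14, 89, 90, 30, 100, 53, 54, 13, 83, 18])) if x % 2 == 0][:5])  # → [196, 324, 900, 2916, 8100]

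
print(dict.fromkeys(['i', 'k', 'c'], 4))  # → {'i': 4, 'k': 4, 'c': 4}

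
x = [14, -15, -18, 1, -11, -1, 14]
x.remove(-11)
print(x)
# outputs [14, -15, -18, 1, -1, 14]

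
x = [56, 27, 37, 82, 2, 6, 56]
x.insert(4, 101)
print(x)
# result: [56, 27, 37, 82, 101, 2, 6, 56]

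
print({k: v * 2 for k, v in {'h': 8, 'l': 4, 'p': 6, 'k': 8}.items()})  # {'h': 16, 'l': 8, 'p': 12, 'k': 16}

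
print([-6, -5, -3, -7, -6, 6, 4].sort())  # None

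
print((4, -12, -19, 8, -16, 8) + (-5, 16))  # (4, -12, -19, 8, -16, 8, -5, 16)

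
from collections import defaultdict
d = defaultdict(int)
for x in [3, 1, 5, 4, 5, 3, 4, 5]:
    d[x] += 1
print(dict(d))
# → {3: 2, 1: 1, 5: 3, 4: 2}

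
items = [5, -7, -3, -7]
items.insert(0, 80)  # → [80, 5, -7, -3, -7]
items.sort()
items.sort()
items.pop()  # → 80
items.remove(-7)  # [-7, -3, 5]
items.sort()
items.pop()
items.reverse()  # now [-3, -7]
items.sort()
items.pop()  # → -3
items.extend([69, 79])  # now [-7, 69, 79]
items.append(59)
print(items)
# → [-7, 69, 79, 59]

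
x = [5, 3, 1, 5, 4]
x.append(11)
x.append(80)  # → [5, 3, 1, 5, 4, 11, 80]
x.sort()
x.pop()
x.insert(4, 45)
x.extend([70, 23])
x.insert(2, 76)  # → [1, 3, 76, 4, 5, 45, 5, 11, 70, 23]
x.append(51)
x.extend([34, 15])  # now [1, 3, 76, 4, 5, 45, 5, 11, 70, 23, 51, 34, 15]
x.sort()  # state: [1, 3, 4, 5, 5, 11, 15, 23, 34, 45, 51, 70, 76]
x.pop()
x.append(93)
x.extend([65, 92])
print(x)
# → [1, 3, 4, 5, 5, 11, 15, 23, 34, 45, 51, 70, 93, 65, 92]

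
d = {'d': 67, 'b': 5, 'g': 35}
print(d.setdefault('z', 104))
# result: 104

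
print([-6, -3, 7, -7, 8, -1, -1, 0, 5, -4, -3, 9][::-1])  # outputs [9, -3, -4, 5, 0, -1, -1, 8, -7, 7, -3, -6]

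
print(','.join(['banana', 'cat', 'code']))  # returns banana,cat,code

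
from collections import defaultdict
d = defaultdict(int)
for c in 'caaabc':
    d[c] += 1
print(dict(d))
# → {'c': 2, 'a': 3, 'b': 1}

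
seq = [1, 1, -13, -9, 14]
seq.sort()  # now [-13, -9, 1, 1, 14]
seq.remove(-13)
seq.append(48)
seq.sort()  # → [-9, 1, 1, 14, 48]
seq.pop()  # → 48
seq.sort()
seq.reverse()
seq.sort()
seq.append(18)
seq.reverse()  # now [18, 14, 1, 1, -9]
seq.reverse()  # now [-9, 1, 1, 14, 18]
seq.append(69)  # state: [-9, 1, 1, 14, 18, 69]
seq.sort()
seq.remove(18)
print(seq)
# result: [-9, 1, 1, 14, 69]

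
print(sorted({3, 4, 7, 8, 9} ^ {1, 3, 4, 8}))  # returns [1, 7, 9]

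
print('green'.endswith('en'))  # True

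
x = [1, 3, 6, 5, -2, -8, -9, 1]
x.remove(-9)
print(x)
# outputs [1, 3, 6, 5, -2, -8, 1]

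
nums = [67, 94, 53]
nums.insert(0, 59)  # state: [59, 67, 94, 53]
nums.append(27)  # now [59, 67, 94, 53, 27]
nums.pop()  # 27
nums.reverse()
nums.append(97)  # [53, 94, 67, 59, 97]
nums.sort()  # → [53, 59, 67, 94, 97]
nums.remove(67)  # [53, 59, 94, 97]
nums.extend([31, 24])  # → [53, 59, 94, 97, 31, 24]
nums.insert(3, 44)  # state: [53, 59, 94, 44, 97, 31, 24]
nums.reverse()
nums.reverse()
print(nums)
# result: [53, 59, 94, 44, 97, 31, 24]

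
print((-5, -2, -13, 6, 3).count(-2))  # 1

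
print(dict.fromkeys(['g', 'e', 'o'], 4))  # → {'g': 4, 'e': 4, 'o': 4}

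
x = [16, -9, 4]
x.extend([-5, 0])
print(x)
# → [16, -9, 4, -5, 0]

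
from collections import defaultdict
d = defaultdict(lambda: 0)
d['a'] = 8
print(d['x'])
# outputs 0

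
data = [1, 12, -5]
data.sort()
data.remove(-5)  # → [1, 12]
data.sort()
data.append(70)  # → [1, 12, 70]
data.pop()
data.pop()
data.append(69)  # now [1, 69]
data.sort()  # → [1, 69]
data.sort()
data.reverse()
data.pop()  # 1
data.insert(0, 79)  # [79, 69]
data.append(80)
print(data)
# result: [79, 69, 80]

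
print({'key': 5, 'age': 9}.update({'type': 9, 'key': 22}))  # None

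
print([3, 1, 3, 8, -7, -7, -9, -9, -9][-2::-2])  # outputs [-9, -7, 8, 1]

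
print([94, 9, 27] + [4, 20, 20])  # [94, 9, 27, 4, 20, 20]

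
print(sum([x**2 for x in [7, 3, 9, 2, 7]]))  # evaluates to 192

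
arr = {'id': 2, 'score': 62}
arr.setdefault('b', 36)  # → 36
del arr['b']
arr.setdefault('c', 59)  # 59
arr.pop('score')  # 62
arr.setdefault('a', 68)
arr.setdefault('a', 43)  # 68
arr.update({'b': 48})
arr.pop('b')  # 48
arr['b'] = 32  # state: {'id': 2, 'c': 59, 'a': 68, 'b': 32}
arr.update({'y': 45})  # {'id': 2, 'c': 59, 'a': 68, 'b': 32, 'y': 45}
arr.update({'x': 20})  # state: {'id': 2, 'c': 59, 'a': 68, 'b': 32, 'y': 45, 'x': 20}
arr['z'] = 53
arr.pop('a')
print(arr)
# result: {'id': 2, 'c': 59, 'b': 32, 'y': 45, 'x': 20, 'z': 53}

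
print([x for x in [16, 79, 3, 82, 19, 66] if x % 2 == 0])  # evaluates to [16, 82, 66]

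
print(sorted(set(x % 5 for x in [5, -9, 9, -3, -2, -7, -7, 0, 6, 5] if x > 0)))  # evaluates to [0, 1, 4]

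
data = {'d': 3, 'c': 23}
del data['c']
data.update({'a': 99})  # {'d': 3, 'a': 99}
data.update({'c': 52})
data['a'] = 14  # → {'d': 3, 'a': 14, 'c': 52}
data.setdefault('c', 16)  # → 52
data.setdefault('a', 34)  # 14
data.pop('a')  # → 14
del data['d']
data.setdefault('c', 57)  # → 52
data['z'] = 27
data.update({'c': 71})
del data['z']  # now {'c': 71}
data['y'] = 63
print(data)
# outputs {'c': 71, 'y': 63}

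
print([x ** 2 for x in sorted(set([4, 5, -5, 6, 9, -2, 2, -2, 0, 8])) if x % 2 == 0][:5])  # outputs [4, 0, 4, 16, 36]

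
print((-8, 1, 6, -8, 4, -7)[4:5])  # (4,)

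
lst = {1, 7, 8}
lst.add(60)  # {1, 7, 8, 60}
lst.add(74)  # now {1, 7, 8, 60, 74}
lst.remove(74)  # {1, 7, 8, 60}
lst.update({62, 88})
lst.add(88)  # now {1, 7, 8, 60, 62, 88}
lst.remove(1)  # {7, 8, 60, 62, 88}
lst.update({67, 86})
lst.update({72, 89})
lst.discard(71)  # {7, 8, 60, 62, 67, 72, 86, 88, 89}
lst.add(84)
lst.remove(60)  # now {7, 8, 62, 67, 72, 84, 86, 88, 89}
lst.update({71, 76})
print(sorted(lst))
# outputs [7, 8, 62, 67, 71, 72, 76, 84, 86, 88, 89]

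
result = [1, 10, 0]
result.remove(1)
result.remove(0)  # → [10]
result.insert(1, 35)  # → [10, 35]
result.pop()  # 35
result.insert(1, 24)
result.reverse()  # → [24, 10]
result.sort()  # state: [10, 24]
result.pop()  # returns 24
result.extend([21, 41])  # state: [10, 21, 41]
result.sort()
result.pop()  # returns 41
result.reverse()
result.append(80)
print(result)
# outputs [21, 10, 80]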